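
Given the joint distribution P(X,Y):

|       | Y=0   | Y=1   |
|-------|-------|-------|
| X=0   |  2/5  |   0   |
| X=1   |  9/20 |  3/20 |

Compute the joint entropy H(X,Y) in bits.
1.4577 bits

H(X,Y) = -Σ_{x,y} P(x,y) log₂ P(x,y). Per-cell terms -P(x,y)·log₂P(x,y):
  X=0: 0.5288, 0.0000
  X=1: 0.5184, 0.4105
  (cells with P = 0 contribute 0)
Sum of the 4 terms: H(X,Y) = 1.4577 bits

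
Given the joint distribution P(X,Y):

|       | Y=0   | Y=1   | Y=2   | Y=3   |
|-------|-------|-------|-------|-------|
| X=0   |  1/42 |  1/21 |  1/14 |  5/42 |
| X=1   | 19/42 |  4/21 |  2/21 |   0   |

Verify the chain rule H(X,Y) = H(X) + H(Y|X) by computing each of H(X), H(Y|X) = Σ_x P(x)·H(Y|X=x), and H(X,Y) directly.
H(X) = 0.8296 bits, H(Y|X) = 1.4419 bits, H(X,Y) = 2.2715 bits

Marginal of X (row sums):
  P(X=0) = 1/42 + 1/21 + 1/14 + 5/42 = 11/42
  P(X=1) = 19/42 + 4/21 + 2/21 + 0 = 31/42
H(X) = -[(11/42)·log₂(11/42) + (31/42)·log₂(31/42)]
  = 0.50623 + 0.32338 = 0.8296 bits

H(Y|X) = Σ_x P(x)·H(Y|X=x):
  X=0: P(X=0) = 11/42, P(Y|X=0) = (1/11, 2/11, 3/11, 5/11) → H(Y|X=0) = 1.78993
  X=1: P(X=1) = 31/42, P(Y|X=1) = (19/31, 8/31, 4/31, 0) → H(Y|X=1) = 1.31837
H(Y|X) = (11/42)·1.78993 + (31/42)·1.31837 = 1.4419 bits

H(X,Y) = -Σ_{x,y} P(x,y) log₂ P(x,y). Per-cell terms -P(x,y)·log₂P(x,y):
  X=0: 0.12839, 0.20916, 0.27195, 0.36552
  X=1: 0.51770, 0.45568, 0.32308, 0.00000
  (cells with P = 0 contribute 0)
Sum of the 8 terms: H(X,Y) = 2.2715 bits

Chain rule check:
  H(X) + H(Y|X) = 0.8296 + 1.4419 = 2.2715 bits
  H(X,Y) = 2.2715 bits
✓ Chain rule verified.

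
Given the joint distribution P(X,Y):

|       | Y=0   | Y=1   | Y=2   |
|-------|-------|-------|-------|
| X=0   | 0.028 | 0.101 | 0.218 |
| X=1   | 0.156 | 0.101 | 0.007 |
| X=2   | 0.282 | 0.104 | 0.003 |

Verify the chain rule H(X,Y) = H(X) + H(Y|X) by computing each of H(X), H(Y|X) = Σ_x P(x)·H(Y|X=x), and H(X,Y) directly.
H(X) = 1.5670 bits, H(Y|X) = 1.0726 bits, H(X,Y) = 2.6396 bits

Marginal of X (row sums):
  P(X=0) = 0.028 + 0.101 + 0.218 = 0.347
  P(X=1) = 0.156 + 0.101 + 0.007 = 0.264
  P(X=2) = 0.282 + 0.104 + 0.003 = 0.389
H(X) = -[0.347·log₂(0.347) + 0.264·log₂(0.264) + 0.389·log₂(0.389)]
  = 0.52987 + 0.50725 + 0.52988 = 1.5670 bits

H(Y|X) = Σ_x P(x)·H(Y|X=x):
  X=0: P(X=0) = 0.347, P(Y|X=0) = (28/347, 101/347, 218/347) → H(Y|X=0) = 1.23260
  X=1: P(X=1) = 0.264, P(Y|X=1) = (13/22, 101/264, 7/264) → H(Y|X=1) = 1.11768
  X=2: P(X=2) = 0.389, P(Y|X=2) = (282/389, 104/389, 3/389) → H(Y|X=2) = 0.89937
H(Y|X) = 0.347·1.23260 + 0.264·1.11768 + 0.389·0.89937 = 1.0726 bits

H(X,Y) = -Σ_{x,y} P(x,y) log₂ P(x,y). Per-cell terms -P(x,y)·log₂P(x,y):
  X=0: 0.14444, 0.33406, 0.47908
  X=1: 0.41814, 0.33406, 0.05011
  X=2: 0.51500, 0.33960, 0.02514
Sum of the 9 terms: H(X,Y) = 2.6396 bits

Chain rule check:
  H(X) + H(Y|X) = 1.5670 + 1.0726 = 2.6396 bits
  H(X,Y) = 2.6396 bits
✓ Chain rule verified.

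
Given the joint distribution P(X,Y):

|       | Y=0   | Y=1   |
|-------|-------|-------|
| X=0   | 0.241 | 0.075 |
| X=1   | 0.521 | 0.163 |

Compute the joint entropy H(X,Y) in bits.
1.6917 bits

H(X,Y) = -Σ_{x,y} P(x,y) log₂ P(x,y). Per-cell terms -P(x,y)·log₂P(x,y):
  X=0: 0.4947, 0.2803
  X=1: 0.4901, 0.4266
Sum of the 4 terms: H(X,Y) = 1.6917 bits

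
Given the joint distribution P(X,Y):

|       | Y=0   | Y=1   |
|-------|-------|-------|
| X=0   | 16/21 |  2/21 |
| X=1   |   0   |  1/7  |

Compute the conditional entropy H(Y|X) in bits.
0.4314 bits

H(Y|X) = H(X,Y) - H(X)

H(X,Y) = -Σ_{x,y} P(x,y) log₂ P(x,y). Per-cell terms -P(x,y)·log₂P(x,y):
  X=0: 0.29891, 0.32308
  X=1: 0.00000, 0.40105
  (cells with P = 0 contribute 0)
Sum of the 4 terms: H(X,Y) = 1.02304 bits

Marginal of X (row sums):
  P(X=0) = 16/21 + 2/21 = 6/7
  P(X=1) = 0 + 1/7 = 1/7
H(X) = -[(6/7)·log₂(6/7) + (1/7)·log₂(1/7)]
  = 0.19062 + 0.40105 = 0.59167 bits

H(Y|X) = H(X,Y) - H(X) = 1.02304 - 0.59167 = 0.4314 bits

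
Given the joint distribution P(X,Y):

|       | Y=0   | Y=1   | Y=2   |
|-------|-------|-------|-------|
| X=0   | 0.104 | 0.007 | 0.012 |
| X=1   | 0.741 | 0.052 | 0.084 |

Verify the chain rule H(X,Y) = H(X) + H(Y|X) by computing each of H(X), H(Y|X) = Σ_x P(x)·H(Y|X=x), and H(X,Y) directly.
H(X) = 0.5379 bits, H(Y|X) = 0.7708 bits, H(X,Y) = 1.3087 bits

Marginal of X (row sums):
  P(X=0) = 0.104 + 0.007 + 0.012 = 0.123
  P(X=1) = 0.741 + 0.052 + 0.084 = 0.877
H(X) = -[0.123·log₂(0.123) + 0.877·log₂(0.877)]
  = 0.37186 + 0.16606 = 0.5379 bits

H(Y|X) = Σ_x P(x)·H(Y|X=x):
  X=0: P(X=0) = 0.123, P(Y|X=0) = (104/123, 7/123, 4/41) → H(Y|X=0) = 0.76758
  X=1: P(X=1) = 0.877, P(Y|X=1) = (741/877, 52/877, 84/877) → H(Y|X=1) = 0.77122
H(Y|X) = 0.123·0.76758 + 0.877·0.77122 = 0.7708 bits

H(X,Y) = -Σ_{x,y} P(x,y) log₂ P(x,y). Per-cell terms -P(x,y)·log₂P(x,y):
  X=0: 0.33960, 0.05011, 0.07657
  X=1: 0.32045, 0.22180, 0.30017
Sum of the 6 terms: H(X,Y) = 1.3087 bits

Chain rule check:
  H(X) + H(Y|X) = 0.5379 + 0.7708 = 1.3087 bits
  H(X,Y) = 1.3087 bits
✓ Chain rule verified.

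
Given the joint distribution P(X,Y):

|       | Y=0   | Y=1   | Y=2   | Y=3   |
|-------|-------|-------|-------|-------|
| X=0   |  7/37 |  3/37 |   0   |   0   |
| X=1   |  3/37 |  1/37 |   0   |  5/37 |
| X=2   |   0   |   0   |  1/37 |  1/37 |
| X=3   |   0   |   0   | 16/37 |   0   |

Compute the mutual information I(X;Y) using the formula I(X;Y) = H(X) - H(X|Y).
1.1772 bits

I(X;Y) = H(X) - H(X|Y)

Marginal of X (row sums):
  P(X=0) = 7/37 + 3/37 + 0 + 0 = 10/37
  P(X=1) = 3/37 + 1/37 + 0 + 5/37 = 9/37
  P(X=2) = 0 + 0 + 1/37 + 1/37 = 2/37
  P(X=3) = 0 + 0 + 16/37 + 0 = 16/37
H(X) = -[(10/37)·log₂(10/37) + (9/37)·log₂(9/37) + (2/37)·log₂(2/37) + (16/37)·log₂(16/37)]
  = 0.51014 + 0.49610 + 0.22754 + 0.52301 = 1.7568 bits

Marginal of Y (column sums):
  P(Y=0) = 7/37 + 3/37 + 0 + 0 = 10/37
  P(Y=1) = 3/37 + 1/37 + 0 + 0 = 4/37
  P(Y=2) = 0 + 0 + 1/37 + 16/37 = 17/37
  P(Y=3) = 0 + 5/37 + 1/37 + 0 = 6/37
H(X|Y) = Σ_y P(y)·H(X|Y=y):
  Y=0: P(Y=0) = 10/37, P(X|Y=0) = (7/10, 3/10, 0, 0) → H(X|Y=0) = 0.88129
  Y=1: P(Y=1) = 4/37, P(X|Y=1) = (3/4, 1/4, 0, 0) → H(X|Y=1) = 0.81128
  Y=2: P(Y=2) = 17/37, P(X|Y=2) = (0, 0, 1/17, 16/17) → H(X|Y=2) = 0.32276
  Y=3: P(Y=3) = 6/37, P(X|Y=3) = (0, 5/6, 1/6, 0) → H(X|Y=3) = 0.65002
H(X|Y) = (10/37)·0.88129 + (4/37)·0.81128 + (17/37)·0.32276 + (6/37)·0.65002 = 0.5796 bits

I(X;Y) = H(X) - H(X|Y) = 1.7568 - 0.5796 = 1.1772 bits

Cross-check via I(X;Y) = H(X) + H(Y) - H(X,Y): computing H(Y) from the column sums and H(X,Y) from the 16 cells in the same way gives H(Y) = 1.7982 bits and H(X,Y) = 2.3778 bits, so
I(X;Y) = 1.7568 + 1.7982 - 2.3778 = 1.1772 bits ✓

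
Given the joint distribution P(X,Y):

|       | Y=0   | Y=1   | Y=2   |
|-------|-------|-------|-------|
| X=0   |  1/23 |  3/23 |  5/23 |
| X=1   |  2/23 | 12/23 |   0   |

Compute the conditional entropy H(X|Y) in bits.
0.5906 bits

H(X|Y) = H(X,Y) - H(Y)

H(X,Y) = -Σ_{x,y} P(x,y) log₂ P(x,y). Per-cell terms -P(x,y)·log₂P(x,y):
  X=0: 0.1967, 0.3833, 0.4786
  X=1: 0.3064, 0.4897, 0.0000
  (cells with P = 0 contribute 0)
Sum of the 6 terms: H(X,Y) = 1.8547 bits

Marginal of Y (column sums):
  P(Y=0) = 1/23 + 2/23 = 3/23
  P(Y=1) = 3/23 + 12/23 = 15/23
  P(Y=2) = 5/23 + 0 = 5/23
H(Y) = -[(3/23)·log₂(3/23) + (15/23)·log₂(15/23) + (5/23)·log₂(5/23)]
  = 0.3833 + 0.4022 + 0.4786 = 1.2641 bits

H(X|Y) = H(X,Y) - H(Y) = 1.8547 - 1.2641 = 0.5906 bits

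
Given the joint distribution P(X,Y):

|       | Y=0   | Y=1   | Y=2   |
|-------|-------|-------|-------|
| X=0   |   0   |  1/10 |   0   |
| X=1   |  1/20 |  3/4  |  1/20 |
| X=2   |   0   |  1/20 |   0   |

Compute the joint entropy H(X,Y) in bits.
1.2918 bits

H(X,Y) = -Σ_{x,y} P(x,y) log₂ P(x,y). Per-cell terms -P(x,y)·log₂P(x,y):
  X=0: 0.0000, 0.3322, 0.0000
  X=1: 0.2161, 0.3113, 0.2161
  X=2: 0.0000, 0.2161, 0.0000
  (cells with P = 0 contribute 0)
Sum of the 9 terms: H(X,Y) = 1.2918 bits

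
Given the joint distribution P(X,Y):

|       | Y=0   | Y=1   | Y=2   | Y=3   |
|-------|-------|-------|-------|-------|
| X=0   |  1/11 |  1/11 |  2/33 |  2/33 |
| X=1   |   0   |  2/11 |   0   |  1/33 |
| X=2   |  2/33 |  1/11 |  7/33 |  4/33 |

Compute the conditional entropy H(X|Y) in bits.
1.1935 bits

H(X|Y) = H(X,Y) - H(Y)

H(X,Y) = -Σ_{x,y} P(x,y) log₂ P(x,y). Per-cell terms -P(x,y)·log₂P(x,y):
  X=0: 0.3145, 0.3145, 0.2451, 0.2451
  X=1: 0.0000, 0.4472, 0.0000, 0.1529
  X=2: 0.2451, 0.3145, 0.4745, 0.3690
  (cells with P = 0 contribute 0)
Sum of the 12 terms: H(X,Y) = 3.1224 bits

Marginal of Y (column sums):
  P(Y=0) = 1/11 + 0 + 2/33 = 5/33
  P(Y=1) = 1/11 + 2/11 + 1/11 = 4/11
  P(Y=2) = 2/33 + 0 + 7/33 = 3/11
  P(Y=3) = 2/33 + 1/33 + 4/33 = 7/33
H(Y) = -[(5/33)·log₂(5/33) + (4/11)·log₂(4/11) + (3/11)·log₂(3/11) + (7/33)·log₂(7/33)]
  = 0.4125 + 0.5307 + 0.5112 + 0.4745 = 1.9289 bits

H(X|Y) = H(X,Y) - H(Y) = 3.1224 - 1.9289 = 1.1935 bits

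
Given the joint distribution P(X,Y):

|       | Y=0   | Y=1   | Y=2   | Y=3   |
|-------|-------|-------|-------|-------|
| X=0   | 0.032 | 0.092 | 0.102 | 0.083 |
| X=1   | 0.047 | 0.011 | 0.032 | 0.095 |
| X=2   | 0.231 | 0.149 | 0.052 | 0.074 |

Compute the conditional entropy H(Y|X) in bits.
1.7961 bits

H(Y|X) = H(X,Y) - H(X)

H(X,Y) = -Σ_{x,y} P(x,y) log₂ P(x,y). Per-cell terms -P(x,y)·log₂P(x,y):
  X=0: 0.15891, 0.31668, 0.33592, 0.29803
  X=1: 0.20733, 0.07157, 0.15891, 0.32261
  X=2: 0.48834, 0.40925, 0.22180, 0.27797
Sum of the 12 terms: H(X,Y) = 3.2673 bits

Marginal of X (row sums):
  P(X=0) = 0.032 + 0.092 + 0.102 + 0.083 = 0.309
  P(X=1) = 0.047 + 0.011 + 0.032 + 0.095 = 0.185
  P(X=2) = 0.231 + 0.149 + 0.052 + 0.074 = 0.506
H(X) = -[0.309·log₂(0.309) + 0.185·log₂(0.185) + 0.506·log₂(0.506)]
  = 0.52355 + 0.45036 + 0.49729 = 1.4712 bits

H(Y|X) = H(X,Y) - H(X) = 3.2673 - 1.4712 = 1.7961 bits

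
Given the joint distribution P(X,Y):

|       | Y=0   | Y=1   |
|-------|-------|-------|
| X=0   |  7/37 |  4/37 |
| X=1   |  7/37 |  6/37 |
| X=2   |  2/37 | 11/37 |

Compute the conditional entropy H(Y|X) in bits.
0.8486 bits

H(Y|X) = H(X,Y) - H(X)

H(X,Y) = -Σ_{x,y} P(x,y) log₂ P(x,y). Per-cell terms -P(x,y)·log₂P(x,y):
  X=0: 0.45445, 0.34697
  X=1: 0.45445, 0.42559
  X=2: 0.22754, 0.52028
Sum of the 6 terms: H(X,Y) = 2.4293 bits

Marginal of X (row sums):
  P(X=0) = 7/37 + 4/37 = 11/37
  P(X=1) = 7/37 + 6/37 = 13/37
  P(X=2) = 2/37 + 11/37 = 13/37
H(X) = -[(11/37)·log₂(11/37) + (13/37)·log₂(13/37) + (13/37)·log₂(13/37)]
  = 0.52028 + 0.53019 + 0.53019 = 1.5807 bits

H(Y|X) = H(X,Y) - H(X) = 2.4293 - 1.5807 = 0.8486 bits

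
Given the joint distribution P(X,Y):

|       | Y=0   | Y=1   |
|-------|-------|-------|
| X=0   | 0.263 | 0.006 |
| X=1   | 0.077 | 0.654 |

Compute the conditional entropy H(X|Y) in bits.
0.3117 bits

H(X|Y) = H(X,Y) - H(Y)

H(X,Y) = -Σ_{x,y} P(x,y) log₂ P(x,y). Per-cell terms -P(x,y)·log₂P(x,y):
  X=0: 0.50677, 0.04428
  X=1: 0.28482, 0.40066
Sum of the 4 terms: H(X,Y) = 1.2365 bits

Marginal of Y (column sums):
  P(Y=0) = 0.263 + 0.077 = 0.340
  P(Y=1) = 0.006 + 0.654 = 0.660
H(Y) = -[0.340·log₂(0.340) + 0.660·log₂(0.660)]
  = 0.52917 + 0.39564 = 0.9248 bits

H(X|Y) = H(X,Y) - H(Y) = 1.2365 - 0.9248 = 0.3117 bits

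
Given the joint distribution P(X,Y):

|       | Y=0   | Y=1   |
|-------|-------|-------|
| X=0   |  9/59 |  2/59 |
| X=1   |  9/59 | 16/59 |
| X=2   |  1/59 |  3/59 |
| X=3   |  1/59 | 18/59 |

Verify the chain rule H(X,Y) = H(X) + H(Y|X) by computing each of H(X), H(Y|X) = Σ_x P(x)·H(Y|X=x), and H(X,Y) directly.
H(X) = 1.7664 bits, H(Y|X) = 0.6778 bits, H(X,Y) = 2.4441 bits

Marginal of X (row sums):
  P(X=0) = 9/59 + 2/59 = 11/59
  P(X=1) = 9/59 + 16/59 = 25/59
  P(X=2) = 1/59 + 3/59 = 4/59
  P(X=3) = 1/59 + 18/59 = 19/59
H(X) = -[(11/59)·log₂(11/59) + (25/59)·log₂(25/59) + (4/59)·log₂(4/59) + (19/59)·log₂(19/59)]
  = 0.45179 + 0.52491 + 0.26323 + 0.52643 = 1.7664 bits

H(Y|X) = Σ_x P(x)·H(Y|X=x):
  X=0: P(X=0) = 11/59, P(Y|X=0) = (9/11, 2/11) → H(Y|X=0) = 0.68404
  X=1: P(X=1) = 25/59, P(Y|X=1) = (9/25, 16/25) → H(Y|X=1) = 0.94268
  X=2: P(X=2) = 4/59, P(Y|X=2) = (1/4, 3/4) → H(Y|X=2) = 0.81128
  X=3: P(X=3) = 19/59, P(Y|X=3) = (1/19, 18/19) → H(Y|X=3) = 0.29747
H(Y|X) = (11/59)·0.68404 + (25/59)·0.94268 + (4/59)·0.81128 + (19/59)·0.29747 = 0.6778 bits

H(X,Y) = -Σ_{x,y} P(x,y) log₂ P(x,y). Per-cell terms -P(x,y)·log₂P(x,y):
  X=0: 0.41380, 0.16551
  X=1: 0.41380, 0.51055
  X=2: 0.09971, 0.21853
  X=3: 0.09971, 0.52252
Sum of the 8 terms: H(X,Y) = 2.4441 bits

Chain rule check:
  H(X) + H(Y|X) = 1.7664 + 0.6778 = 2.4442 bits
  H(X,Y) = 2.4441 bits
✓ Chain rule verified (Δ = 0.0001 is 4-dp rounding noise: each of the three values was rounded independently).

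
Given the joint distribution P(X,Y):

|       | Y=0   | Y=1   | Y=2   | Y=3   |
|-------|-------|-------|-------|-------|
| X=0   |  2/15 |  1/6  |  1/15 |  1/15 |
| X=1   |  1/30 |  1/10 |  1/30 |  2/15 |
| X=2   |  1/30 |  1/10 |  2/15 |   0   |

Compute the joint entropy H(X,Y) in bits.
3.2696 bits

H(X,Y) = -Σ_{x,y} P(x,y) log₂ P(x,y). Per-cell terms -P(x,y)·log₂P(x,y):
  X=0: 0.38759, 0.43083, 0.26046, 0.26046
  X=1: 0.16356, 0.33219, 0.16356, 0.38759
  X=2: 0.16356, 0.33219, 0.38759, 0.00000
  (cells with P = 0 contribute 0)
Sum of the 12 terms: H(X,Y) = 3.2696 bits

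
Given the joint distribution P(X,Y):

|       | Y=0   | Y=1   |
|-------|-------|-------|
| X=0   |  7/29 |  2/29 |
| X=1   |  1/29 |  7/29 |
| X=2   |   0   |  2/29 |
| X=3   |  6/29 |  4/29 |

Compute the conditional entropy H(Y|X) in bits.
0.7219 bits

H(Y|X) = H(X,Y) - H(X)

H(X,Y) = -Σ_{x,y} P(x,y) log₂ P(x,y). Per-cell terms -P(x,y)·log₂P(x,y):
  X=0: 0.49498, 0.26607
  X=1: 0.16752, 0.49498
  X=2: 0.00000, 0.26607
  X=3: 0.47028, 0.39420
  (cells with P = 0 contribute 0)
Sum of the 8 terms: H(X,Y) = 2.5541 bits

Marginal of X (row sums):
  P(X=0) = 7/29 + 2/29 = 9/29
  P(X=1) = 1/29 + 7/29 = 8/29
  P(X=2) = 0 + 2/29 = 2/29
  P(X=3) = 6/29 + 4/29 = 10/29
H(X) = -[(9/29)·log₂(9/29) + (8/29)·log₂(8/29) + (2/29)·log₂(2/29) + (10/29)·log₂(10/29)]
  = 0.52388 + 0.51255 + 0.26607 + 0.52967 = 1.8322 bits

H(Y|X) = H(X,Y) - H(X) = 2.5541 - 1.8322 = 0.7219 bits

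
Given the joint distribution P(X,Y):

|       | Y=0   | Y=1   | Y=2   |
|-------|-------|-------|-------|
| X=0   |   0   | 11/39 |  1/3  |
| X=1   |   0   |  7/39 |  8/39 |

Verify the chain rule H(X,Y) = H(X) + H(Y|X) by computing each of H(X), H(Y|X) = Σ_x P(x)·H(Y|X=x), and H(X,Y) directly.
H(X) = 0.9612 bits, H(Y|X) = 0.9957 bits, H(X,Y) = 1.9569 bits

Marginal of X (row sums):
  P(X=0) = 0 + 11/39 + 1/3 = 8/13
  P(X=1) = 0 + 7/39 + 8/39 = 5/13
H(X) = -[(8/13)·log₂(8/13) + (5/13)·log₂(5/13)]
  = 0.4310 + 0.5302 = 0.9612 bits

H(Y|X) = Σ_x P(x)·H(Y|X=x):
  X=0: P(X=0) = 8/13, P(Y|X=0) = (0, 11/24, 13/24) → H(Y|X=0) = 0.9950
  X=1: P(X=1) = 5/13, P(Y|X=1) = (0, 7/15, 8/15) → H(Y|X=1) = 0.9968
H(Y|X) = (8/13)·0.9950 + (5/13)·0.9968 = 0.9957 bits

H(X,Y) = -Σ_{x,y} P(x,y) log₂ P(x,y). Per-cell terms -P(x,y)·log₂P(x,y):
  X=0: 0.0000, 0.5150, 0.5283
  X=1: 0.0000, 0.4448, 0.4688
  (cells with P = 0 contribute 0)
Sum of the 6 terms: H(X,Y) = 1.9569 bits

Chain rule check:
  H(X) + H(Y|X) = 0.9612 + 0.9957 = 1.9569 bits
  H(X,Y) = 1.9569 bits
✓ Chain rule verified.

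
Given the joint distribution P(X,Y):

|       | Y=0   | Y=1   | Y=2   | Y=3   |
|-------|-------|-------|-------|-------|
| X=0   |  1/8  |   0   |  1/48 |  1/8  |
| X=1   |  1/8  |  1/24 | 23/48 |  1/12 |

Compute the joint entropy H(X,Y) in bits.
2.2397 bits

H(X,Y) = -Σ_{x,y} P(x,y) log₂ P(x,y). Per-cell terms -P(x,y)·log₂P(x,y):
  X=0: 0.3750, 0.0000, 0.1164, 0.3750
  X=1: 0.3750, 0.1910, 0.5086, 0.2987
  (cells with P = 0 contribute 0)
Sum of the 8 terms: H(X,Y) = 2.2397 bits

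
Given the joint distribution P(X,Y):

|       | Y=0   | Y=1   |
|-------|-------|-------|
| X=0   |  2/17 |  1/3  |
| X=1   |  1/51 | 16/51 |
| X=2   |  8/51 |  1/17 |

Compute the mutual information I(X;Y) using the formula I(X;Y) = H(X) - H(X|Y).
0.2106 bits

I(X;Y) = H(X) - H(X|Y)

Marginal of X (row sums):
  P(X=0) = 2/17 + 1/3 = 23/51
  P(X=1) = 1/51 + 16/51 = 1/3
  P(X=2) = 8/51 + 1/17 = 11/51
H(X) = -[(23/51)·log₂(23/51) + (1/3)·log₂(1/3) + (11/51)·log₂(11/51)]
  = 0.5181 + 0.5283 + 0.4773 = 1.5237 bits

Marginal of Y (column sums):
  P(Y=0) = 2/17 + 1/51 + 8/51 = 5/17
  P(Y=1) = 1/3 + 16/51 + 1/17 = 12/17
H(X|Y) = Σ_y P(y)·H(X|Y=y):
  Y=0: P(Y=0) = 5/17, P(X|Y=0) = (2/5, 1/15, 8/15) → H(X|Y=0) = 1.2729
  Y=1: P(Y=1) = 12/17, P(X|Y=1) = (17/36, 4/9, 1/12) → H(X|Y=1) = 1.3299
H(X|Y) = (5/17)·1.2729 + (12/17)·1.3299 = 1.3131 bits

I(X;Y) = H(X) - H(X|Y) = 1.5237 - 1.3131 = 0.2106 bits

Cross-check via I(X;Y) = H(X) + H(Y) - H(X,Y): computing H(Y) from the column sums and H(X,Y) from the 6 cells in the same way gives H(Y) = 0.8740 bits and H(X,Y) = 2.1871 bits, so
I(X;Y) = 1.5237 + 0.8740 - 2.1871 = 0.2106 bits ✓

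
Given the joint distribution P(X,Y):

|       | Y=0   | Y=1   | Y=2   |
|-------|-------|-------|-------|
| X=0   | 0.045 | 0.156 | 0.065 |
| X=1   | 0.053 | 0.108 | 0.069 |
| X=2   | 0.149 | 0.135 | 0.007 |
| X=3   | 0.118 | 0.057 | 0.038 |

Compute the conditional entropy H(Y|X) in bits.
1.3520 bits

H(Y|X) = H(X,Y) - H(X)

H(X,Y) = -Σ_{x,y} P(x,y) log₂ P(x,y). Per-cell terms -P(x,y)·log₂P(x,y):
  X=0: 0.2013269, 0.4181396, 0.2563221
  X=1: 0.2246068, 0.3467769, 0.2661509
  X=2: 0.4092457, 0.3900108, 0.0501090
  X=3: 0.3638107, 0.2355750, 0.1792786
Sum of the 12 terms: H(X,Y) = 3.341353 bits

Marginal of X (row sums):
  P(X=0) = 0.045 + 0.156 + 0.065 = 0.266
  P(X=1) = 0.053 + 0.108 + 0.069 = 0.230
  P(X=2) = 0.149 + 0.135 + 0.007 = 0.291
  P(X=3) = 0.118 + 0.057 + 0.038 = 0.213
H(X) = -[0.266·log₂(0.266) + 0.230·log₂(0.230) + 0.291·log₂(0.291) + 0.213·log₂(0.213)]
  = 0.5081935 + 0.4876677 + 0.5182445 + 0.4752189 = 1.989325 bits

H(Y|X) = H(X,Y) - H(X) = 3.341353 - 1.989325 = 1.3520 bits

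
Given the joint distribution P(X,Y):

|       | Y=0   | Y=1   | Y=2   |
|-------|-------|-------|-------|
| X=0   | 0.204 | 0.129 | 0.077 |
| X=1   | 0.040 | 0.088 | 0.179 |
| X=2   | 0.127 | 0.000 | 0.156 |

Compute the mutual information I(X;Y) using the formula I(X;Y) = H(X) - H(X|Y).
0.2333 bits

I(X;Y) = H(X) - H(X|Y)

Marginal of X (row sums):
  P(X=0) = 0.204 + 0.129 + 0.077 = 0.410
  P(X=1) = 0.040 + 0.088 + 0.179 = 0.307
  P(X=2) = 0.127 + 0.000 + 0.156 = 0.283
H(X) = -[0.410·log₂(0.410) + 0.307·log₂(0.307) + 0.283·log₂(0.283)]
  = 0.5274 + 0.5230 + 0.5154 = 1.5658 bits

Marginal of Y (column sums):
  P(Y=0) = 0.204 + 0.040 + 0.127 = 0.371
  P(Y=1) = 0.129 + 0.088 + 0.000 = 0.217
  P(Y=2) = 0.077 + 0.179 + 0.156 = 0.412
H(X|Y) = Σ_y P(y)·H(X|Y=y):
  Y=0: P(Y=0) = 0.371, P(X|Y=0) = (204/371, 40/371, 127/371) → H(X|Y=0) = 1.3503
  Y=1: P(Y=1) = 0.217, P(X|Y=1) = (129/217, 88/217, 0) → H(X|Y=1) = 0.9741
  Y=2: P(Y=2) = 0.412, P(X|Y=2) = (77/412, 179/412, 39/103) → H(X|Y=2) = 1.5053
H(X|Y) = 0.371·1.3503 + 0.217·0.9741 + 0.412·1.5053 = 1.3325 bits

I(X;Y) = H(X) - H(X|Y) = 1.5658 - 1.3325 = 0.2333 bits

Cross-check via I(X;Y) = H(X) + H(Y) - H(X,Y): computing H(Y) from the column sums and H(X,Y) from the 9 cells in the same way gives H(Y) = 1.5361 bits and H(X,Y) = 2.8686 bits, so
I(X;Y) = 1.5658 + 1.5361 - 2.8686 = 0.2333 bits ✓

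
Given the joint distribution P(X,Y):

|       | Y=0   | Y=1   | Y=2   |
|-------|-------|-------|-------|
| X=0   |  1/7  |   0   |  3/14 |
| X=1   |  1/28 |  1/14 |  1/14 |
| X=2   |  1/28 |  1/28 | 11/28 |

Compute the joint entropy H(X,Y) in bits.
2.4658 bits

H(X,Y) = -Σ_{x,y} P(x,y) log₂ P(x,y). Per-cell terms -P(x,y)·log₂P(x,y):
  X=0: 0.40105, 0.00000, 0.47623
  X=1: 0.17169, 0.27195, 0.27195
  X=2: 0.17169, 0.17169, 0.52954
  (cells with P = 0 contribute 0)
Sum of the 9 terms: H(X,Y) = 2.4658 bits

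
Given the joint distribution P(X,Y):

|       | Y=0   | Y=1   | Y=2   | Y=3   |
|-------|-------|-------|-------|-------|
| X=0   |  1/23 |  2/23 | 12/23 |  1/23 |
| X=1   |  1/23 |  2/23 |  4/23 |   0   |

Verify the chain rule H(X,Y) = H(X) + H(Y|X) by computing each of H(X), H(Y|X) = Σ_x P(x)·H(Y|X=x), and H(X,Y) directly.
H(X) = 0.8865 bits, H(Y|X) = 1.2449 bits, H(X,Y) = 2.1314 bits

Marginal of X (row sums):
  P(X=0) = 1/23 + 2/23 + 12/23 + 1/23 = 16/23
  P(X=1) = 1/23 + 2/23 + 4/23 + 0 = 7/23
H(X) = -[(16/23)·log₂(16/23) + (7/23)·log₂(7/23)]
  = 0.36422 + 0.52232 = 0.8865 bits

H(Y|X) = Σ_x P(x)·H(Y|X=x):
  X=0: P(X=0) = 16/23, P(Y|X=0) = (1/16, 1/8, 3/4, 1/16) → H(Y|X=0) = 1.18628
  X=1: P(X=1) = 7/23, P(Y|X=1) = (1/7, 2/7, 4/7, 0) → H(Y|X=1) = 1.37878
H(Y|X) = (16/23)·1.18628 + (7/23)·1.37878 = 1.2449 bits

H(X,Y) = -Σ_{x,y} P(x,y) log₂ P(x,y). Per-cell terms -P(x,y)·log₂P(x,y):
  X=0: 0.19668, 0.30640, 0.48970, 0.19668
  X=1: 0.19668, 0.30640, 0.43888, 0.00000
  (cells with P = 0 contribute 0)
Sum of the 8 terms: H(X,Y) = 2.1314 bits

Chain rule check:
  H(X) + H(Y|X) = 0.8865 + 1.2449 = 2.1314 bits
  H(X,Y) = 2.1314 bits
✓ Chain rule verified.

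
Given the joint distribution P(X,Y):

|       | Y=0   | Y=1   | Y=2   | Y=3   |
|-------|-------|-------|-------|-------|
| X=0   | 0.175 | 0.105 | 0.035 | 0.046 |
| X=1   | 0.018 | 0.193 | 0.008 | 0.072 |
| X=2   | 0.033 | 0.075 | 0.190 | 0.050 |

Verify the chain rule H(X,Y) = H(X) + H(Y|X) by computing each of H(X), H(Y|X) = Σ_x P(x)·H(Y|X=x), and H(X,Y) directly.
H(X) = 1.5788 bits, H(Y|X) = 1.5817 bits, H(X,Y) = 3.1605 bits

Marginal of X (row sums):
  P(X=0) = 0.175 + 0.105 + 0.035 + 0.046 = 0.361
  P(X=1) = 0.018 + 0.193 + 0.008 + 0.072 = 0.291
  P(X=2) = 0.033 + 0.075 + 0.190 + 0.050 = 0.348
H(X) = -[0.361·log₂(0.361) + 0.291·log₂(0.291) + 0.348·log₂(0.348)]
  = 0.530644 + 0.518245 + 0.529949 = 1.5788 bits

H(Y|X) = Σ_x P(x)·H(Y|X=x):
  X=0: P(X=0) = 0.361, P(Y|X=0) = (175/361, 105/361, 35/361, 46/361) → H(Y|X=0) = 1.729743
  X=1: P(X=1) = 0.291, P(Y|X=1) = (6/97, 193/291, 8/291, 24/97) → H(Y|X=1) = 1.282341
  X=2: P(X=2) = 0.348, P(Y|X=2) = (11/116, 25/116, 95/174, 25/174) → H(Y|X=2) = 1.678312
H(Y|X) = 0.361·1.729743 + 0.291·1.282341 + 0.348·1.678312 = 1.5817 bits

H(X,Y) = -Σ_{x,y} P(x,y) log₂ P(x,y). Per-cell terms -P(x,y)·log₂P(x,y):
  X=0: 0.440050, 0.341412, 0.169278, 0.204342
  X=1: 0.104325, 0.458052, 0.055726, 0.273302
  X=2: 0.162406, 0.280272, 0.455226, 0.216096
Sum of the 12 terms: H(X,Y) = 3.1605 bits

Chain rule check:
  H(X) + H(Y|X) = 1.5788 + 1.5817 = 3.1605 bits
  H(X,Y) = 3.1605 bits
✓ Chain rule verified.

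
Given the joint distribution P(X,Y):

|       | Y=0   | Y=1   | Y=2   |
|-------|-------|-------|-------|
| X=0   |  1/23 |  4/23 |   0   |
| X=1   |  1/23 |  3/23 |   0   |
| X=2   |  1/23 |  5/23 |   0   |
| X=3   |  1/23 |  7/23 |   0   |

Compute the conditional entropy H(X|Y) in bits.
1.9432 bits

H(X|Y) = H(X,Y) - H(Y)

H(X,Y) = -Σ_{x,y} P(x,y) log₂ P(x,y). Per-cell terms -P(x,y)·log₂P(x,y):
  X=0: 0.19668, 0.43888, 0.00000
  X=1: 0.19668, 0.38330, 0.00000
  X=2: 0.19668, 0.47862, 0.00000
  X=3: 0.19668, 0.52232, 0.00000
  (cells with P = 0 contribute 0)
Sum of the 12 terms: H(X,Y) = 2.6098 bits

Marginal of Y (column sums):
  P(Y=0) = 1/23 + 1/23 + 1/23 + 1/23 = 4/23
  P(Y=1) = 4/23 + 3/23 + 5/23 + 7/23 = 19/23
  P(Y=2) = 0 + 0 + 0 + 0 = 0
H(Y) = -[(4/23)·log₂(4/23) + (19/23)·log₂(19/23)]   (outcomes with P = 0 contribute 0)
  = 0.43888 + 0.22770 = 0.6666 bits

H(X|Y) = H(X,Y) - H(Y) = 2.6098 - 0.6666 = 1.9432 bits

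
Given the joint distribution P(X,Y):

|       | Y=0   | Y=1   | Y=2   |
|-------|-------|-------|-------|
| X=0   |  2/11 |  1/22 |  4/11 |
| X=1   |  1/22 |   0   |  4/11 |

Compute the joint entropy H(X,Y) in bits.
1.9140 bits

H(X,Y) = -Σ_{x,y} P(x,y) log₂ P(x,y). Per-cell terms -P(x,y)·log₂P(x,y):
  X=0: 0.4472, 0.2027, 0.5307
  X=1: 0.2027, 0.0000, 0.5307
  (cells with P = 0 contribute 0)
Sum of the 6 terms: H(X,Y) = 1.9140 bits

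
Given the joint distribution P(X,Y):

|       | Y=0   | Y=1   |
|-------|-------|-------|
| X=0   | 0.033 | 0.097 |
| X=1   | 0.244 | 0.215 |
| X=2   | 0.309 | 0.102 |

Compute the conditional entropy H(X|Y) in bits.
1.3431 bits

H(X|Y) = H(X,Y) - H(Y)

H(X,Y) = -Σ_{x,y} P(x,y) log₂ P(x,y). Per-cell terms -P(x,y)·log₂P(x,y):
  X=0: 0.162406, 0.326490
  X=1: 0.496551, 0.476782
  X=2: 0.523545, 0.335923
Sum of the 6 terms: H(X,Y) = 2.321697 bits

Marginal of Y (column sums):
  P(Y=0) = 0.033 + 0.244 + 0.309 = 0.586
  P(Y=1) = 0.097 + 0.215 + 0.102 = 0.414
H(Y) = -[0.586·log₂(0.586) + 0.414·log₂(0.414)]
  = 0.451822 + 0.526731 = 0.978553 bits

H(X|Y) = H(X,Y) - H(Y) = 2.321697 - 0.978553 = 1.3431 bits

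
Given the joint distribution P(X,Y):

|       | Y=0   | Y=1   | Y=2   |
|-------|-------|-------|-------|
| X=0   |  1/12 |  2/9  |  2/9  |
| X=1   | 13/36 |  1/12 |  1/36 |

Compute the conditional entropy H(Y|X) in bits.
1.2384 bits

H(Y|X) = H(X,Y) - H(X)

H(X,Y) = -Σ_{x,y} P(x,y) log₂ P(x,y). Per-cell terms -P(x,y)·log₂P(x,y):
  X=0: 0.29875, 0.48221, 0.48221
  X=1: 0.53065, 0.29875, 0.14361
Sum of the 6 terms: H(X,Y) = 2.2362 bits

Marginal of X (row sums):
  P(X=0) = 1/12 + 2/9 + 2/9 = 19/36
  P(X=1) = 13/36 + 1/12 + 1/36 = 17/36
H(X) = -[(19/36)·log₂(19/36) + (17/36)·log₂(17/36)]
  = 0.48661 + 0.51116 = 0.9978 bits

H(Y|X) = H(X,Y) - H(X) = 2.2362 - 0.9978 = 1.2384 bits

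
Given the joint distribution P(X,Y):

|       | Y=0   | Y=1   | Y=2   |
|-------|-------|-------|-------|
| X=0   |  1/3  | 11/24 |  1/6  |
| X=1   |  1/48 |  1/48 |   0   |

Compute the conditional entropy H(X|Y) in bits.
0.2379 bits

H(X|Y) = H(X,Y) - H(Y)

H(X,Y) = -Σ_{x,y} P(x,y) log₂ P(x,y). Per-cell terms -P(x,y)·log₂P(x,y):
  X=0: 0.52832, 0.51587, 0.43083
  X=1: 0.11635, 0.11635, 0.00000
  (cells with P = 0 contribute 0)
Sum of the 6 terms: H(X,Y) = 1.7077 bits

Marginal of Y (column sums):
  P(Y=0) = 1/3 + 1/48 = 17/48
  P(Y=1) = 11/24 + 1/48 = 23/48
  P(Y=2) = 1/6 + 0 = 1/6
H(Y) = -[(17/48)·log₂(17/48) + (23/48)·log₂(23/48) + (1/6)·log₂(1/6)]
  = 0.53036 + 0.50859 + 0.43083 = 1.4698 bits

H(X|Y) = H(X,Y) - H(Y) = 1.7077 - 1.4698 = 0.2379 bits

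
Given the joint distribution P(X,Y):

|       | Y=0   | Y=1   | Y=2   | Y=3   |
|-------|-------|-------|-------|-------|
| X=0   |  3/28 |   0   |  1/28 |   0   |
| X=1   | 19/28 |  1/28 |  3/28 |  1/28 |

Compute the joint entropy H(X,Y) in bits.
1.5852 bits

H(X,Y) = -Σ_{x,y} P(x,y) log₂ P(x,y). Per-cell terms -P(x,y)·log₂P(x,y):
  X=0: 0.34526, 0.00000, 0.17169, 0.00000
  X=1: 0.37961, 0.17169, 0.34526, 0.17169
  (cells with P = 0 contribute 0)
Sum of the 8 terms: H(X,Y) = 1.5852 bits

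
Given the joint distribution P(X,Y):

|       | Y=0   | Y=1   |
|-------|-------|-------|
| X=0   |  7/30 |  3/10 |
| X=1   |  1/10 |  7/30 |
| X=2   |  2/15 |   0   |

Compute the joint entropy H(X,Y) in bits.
2.2207 bits

H(X,Y) = -Σ_{x,y} P(x,y) log₂ P(x,y). Per-cell terms -P(x,y)·log₂P(x,y):
  X=0: 0.4899, 0.5211
  X=1: 0.3322, 0.4899
  X=2: 0.3876, 0.0000
  (cells with P = 0 contribute 0)
Sum of the 6 terms: H(X,Y) = 2.2207 bits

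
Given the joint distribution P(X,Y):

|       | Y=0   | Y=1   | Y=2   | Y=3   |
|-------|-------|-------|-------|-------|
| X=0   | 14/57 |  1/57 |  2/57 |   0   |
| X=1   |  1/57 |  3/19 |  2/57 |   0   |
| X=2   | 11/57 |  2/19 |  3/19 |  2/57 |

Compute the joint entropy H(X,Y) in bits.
2.8517 bits

H(X,Y) = -Σ_{x,y} P(x,y) log₂ P(x,y). Per-cell terms -P(x,y)·log₂P(x,y):
  X=0: 0.497500, 0.102331, 0.169575, 0.000000
  X=1: 0.102331, 0.420468, 0.169575, 0.000000
  X=2: 0.458036, 0.341887, 0.420468, 0.169575
  (cells with P = 0 contribute 0)
Sum of the 12 terms: H(X,Y) = 2.8517 bits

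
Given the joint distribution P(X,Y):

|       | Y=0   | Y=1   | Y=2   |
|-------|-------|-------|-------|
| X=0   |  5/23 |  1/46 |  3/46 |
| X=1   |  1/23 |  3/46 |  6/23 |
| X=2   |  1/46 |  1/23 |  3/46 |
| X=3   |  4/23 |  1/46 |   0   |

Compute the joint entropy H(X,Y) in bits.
2.9474 bits

H(X,Y) = -Σ_{x,y} P(x,y) log₂ P(x,y). Per-cell terms -P(x,y)·log₂P(x,y):
  X=0: 0.47862, 0.12008, 0.25687
  X=1: 0.19668, 0.25687, 0.50572
  X=2: 0.12008, 0.19668, 0.25687
  X=3: 0.43888, 0.12008, 0.00000
  (cells with P = 0 contribute 0)
Sum of the 12 terms: H(X,Y) = 2.9474 bits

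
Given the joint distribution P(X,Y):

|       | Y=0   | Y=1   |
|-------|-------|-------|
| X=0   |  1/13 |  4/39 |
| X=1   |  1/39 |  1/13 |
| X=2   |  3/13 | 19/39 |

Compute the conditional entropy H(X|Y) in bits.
1.1171 bits

H(X|Y) = H(X,Y) - H(Y)

H(X,Y) = -Σ_{x,y} P(x,y) log₂ P(x,y). Per-cell terms -P(x,y)·log₂P(x,y):
  X=0: 0.28465, 0.33696
  X=1: 0.13552, 0.28465
  X=2: 0.48819, 0.50544
Sum of the 6 terms: H(X,Y) = 2.0354 bits

Marginal of Y (column sums):
  P(Y=0) = 1/13 + 1/39 + 3/13 = 1/3
  P(Y=1) = 4/39 + 1/13 + 19/39 = 2/3
H(Y) = -[(1/3)·log₂(1/3) + (2/3)·log₂(2/3)]
  = 0.52832 + 0.38998 = 0.9183 bits

H(X|Y) = H(X,Y) - H(Y) = 2.0354 - 0.9183 = 1.1171 bits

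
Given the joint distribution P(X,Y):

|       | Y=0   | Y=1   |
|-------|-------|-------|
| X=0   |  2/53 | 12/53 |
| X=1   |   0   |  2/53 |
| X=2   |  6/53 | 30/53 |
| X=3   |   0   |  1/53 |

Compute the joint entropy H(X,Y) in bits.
1.7706 bits

H(X,Y) = -Σ_{x,y} P(x,y) log₂ P(x,y). Per-cell terms -P(x,y)·log₂P(x,y):
  X=0: 0.1784, 0.4852
  X=1: 0.0000, 0.1784
  X=2: 0.3558, 0.4647
  X=3: 0.0000, 0.1081
  (cells with P = 0 contribute 0)
Sum of the 8 terms: H(X,Y) = 1.7706 bits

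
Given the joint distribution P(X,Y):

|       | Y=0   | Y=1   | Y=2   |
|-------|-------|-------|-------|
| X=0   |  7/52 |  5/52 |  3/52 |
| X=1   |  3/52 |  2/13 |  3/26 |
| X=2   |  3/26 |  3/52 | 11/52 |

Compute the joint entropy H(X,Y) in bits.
3.0351 bits

H(X,Y) = -Σ_{x,y} P(x,y) log₂ P(x,y). Per-cell terms -P(x,y)·log₂P(x,y):
  X=0: 0.38945, 0.32486, 0.23743
  X=1: 0.23743, 0.41545, 0.35948
  X=2: 0.35948, 0.23743, 0.47406
Sum of the 9 terms: H(X,Y) = 3.0351 bits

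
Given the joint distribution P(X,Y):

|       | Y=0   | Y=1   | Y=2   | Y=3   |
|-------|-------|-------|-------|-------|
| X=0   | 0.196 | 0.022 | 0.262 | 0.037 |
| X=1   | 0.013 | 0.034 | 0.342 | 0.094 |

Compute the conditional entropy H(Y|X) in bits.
1.3624 bits

H(Y|X) = H(X,Y) - H(X)

H(X,Y) = -Σ_{x,y} P(x,y) log₂ P(x,y). Per-cell terms -P(x,y)·log₂P(x,y):
  X=0: 0.4608, 0.1211, 0.5063, 0.1760
  X=1: 0.0814, 0.1659, 0.5294, 0.3207
Sum of the 8 terms: H(X,Y) = 2.3616 bits

Marginal of X (row sums):
  P(X=0) = 0.196 + 0.022 + 0.262 + 0.037 = 0.517
  P(X=1) = 0.013 + 0.034 + 0.342 + 0.094 = 0.483
H(X) = -[0.517·log₂(0.517) + 0.483·log₂(0.483)]
  = 0.4921 + 0.5071 = 0.9992 bits

H(Y|X) = H(X,Y) - H(X) = 2.3616 - 0.9992 = 1.3624 bits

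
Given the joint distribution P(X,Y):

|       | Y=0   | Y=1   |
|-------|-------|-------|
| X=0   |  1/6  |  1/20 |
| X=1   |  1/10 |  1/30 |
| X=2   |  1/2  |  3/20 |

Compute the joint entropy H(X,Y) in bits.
2.0532 bits

H(X,Y) = -Σ_{x,y} P(x,y) log₂ P(x,y). Per-cell terms -P(x,y)·log₂P(x,y):
  X=0: 0.4308, 0.2161
  X=1: 0.3322, 0.1636
  X=2: 0.5000, 0.4105
Sum of the 6 terms: H(X,Y) = 2.0532 bits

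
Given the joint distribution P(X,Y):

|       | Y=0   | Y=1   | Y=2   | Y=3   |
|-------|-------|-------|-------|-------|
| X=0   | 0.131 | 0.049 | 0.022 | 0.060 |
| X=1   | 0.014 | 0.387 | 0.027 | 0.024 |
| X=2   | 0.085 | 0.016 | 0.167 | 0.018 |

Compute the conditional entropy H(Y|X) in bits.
1.2408 bits

H(Y|X) = H(X,Y) - H(X)

H(X,Y) = -Σ_{x,y} P(x,y) log₂ P(x,y). Per-cell terms -P(x,y)·log₂P(x,y):
  X=0: 0.38414, 0.21320, 0.12114, 0.24353
  X=1: 0.08622, 0.53003, 0.14069, 0.12914
  X=2: 0.30229, 0.09545, 0.43121, 0.10433
Sum of the 12 terms: H(X,Y) = 2.7814 bits

Marginal of X (row sums):
  P(X=0) = 0.131 + 0.049 + 0.022 + 0.060 = 0.262
  P(X=1) = 0.014 + 0.387 + 0.027 + 0.024 = 0.452
  P(X=2) = 0.085 + 0.016 + 0.167 + 0.018 = 0.286
H(X) = -[0.262·log₂(0.262) + 0.452·log₂(0.452) + 0.286·log₂(0.286)]
  = 0.50628 + 0.51781 + 0.51649 = 1.5406 bits

H(Y|X) = H(X,Y) - H(X) = 2.7814 - 1.5406 = 1.2408 bits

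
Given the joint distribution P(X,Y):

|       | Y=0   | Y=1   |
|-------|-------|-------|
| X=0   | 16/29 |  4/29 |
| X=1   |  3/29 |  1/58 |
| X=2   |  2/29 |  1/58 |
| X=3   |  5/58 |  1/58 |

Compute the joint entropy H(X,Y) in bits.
2.0801 bits

H(X,Y) = -Σ_{x,y} P(x,y) log₂ P(x,y). Per-cell terms -P(x,y)·log₂P(x,y):
  X=0: 0.4734, 0.3942
  X=1: 0.3386, 0.1010
  X=2: 0.2661, 0.1010
  X=3: 0.3048, 0.1010
Sum of the 8 terms: H(X,Y) = 2.0801 bits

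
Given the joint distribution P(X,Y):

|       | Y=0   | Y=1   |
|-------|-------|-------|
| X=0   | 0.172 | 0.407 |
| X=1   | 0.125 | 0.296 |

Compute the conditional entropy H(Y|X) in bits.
0.8776 bits

H(Y|X) = H(X,Y) - H(X)

H(X,Y) = -Σ_{x,y} P(x,y) log₂ P(x,y). Per-cell terms -P(x,y)·log₂P(x,y):
  X=0: 0.43680, 0.52784
  X=1: 0.37500, 0.51987
Sum of the 4 terms: H(X,Y) = 1.8595 bits

Marginal of X (row sums):
  P(X=0) = 0.172 + 0.407 = 0.579
  P(X=1) = 0.125 + 0.296 = 0.421
H(X) = -[0.579·log₂(0.579) + 0.421·log₂(0.421)]
  = 0.45646 + 0.52545 = 0.9819 bits

H(Y|X) = H(X,Y) - H(X) = 1.8595 - 0.9819 = 0.8776 bits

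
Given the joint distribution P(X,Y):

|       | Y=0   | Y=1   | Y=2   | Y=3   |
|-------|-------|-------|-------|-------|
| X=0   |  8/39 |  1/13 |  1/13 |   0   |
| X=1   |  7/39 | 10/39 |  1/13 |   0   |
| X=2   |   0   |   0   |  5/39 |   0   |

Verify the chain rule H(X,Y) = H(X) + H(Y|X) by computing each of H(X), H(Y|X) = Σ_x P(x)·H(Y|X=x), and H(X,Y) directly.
H(X) = 1.4046 bits, H(Y|X) = 1.2463 bits, H(X,Y) = 2.6509 bits

Marginal of X (row sums):
  P(X=0) = 8/39 + 1/13 + 1/13 + 0 = 14/39
  P(X=1) = 7/39 + 10/39 + 1/13 + 0 = 20/39
  P(X=2) = 0 + 0 + 5/39 + 0 = 5/39
H(X) = -[(14/39)·log₂(14/39) + (20/39)·log₂(20/39) + (5/39)·log₂(5/39)]
  = 0.53058 + 0.49409 + 0.37993 = 1.4046 bits

H(Y|X) = Σ_x P(x)·H(Y|X=x):
  X=0: P(X=0) = 14/39, P(Y|X=0) = (4/7, 3/14, 3/14, 0) → H(Y|X=0) = 1.41380
  X=1: P(X=1) = 20/39, P(Y|X=1) = (7/20, 1/2, 3/20, 0) → H(Y|X=1) = 1.44065
  X=2: P(X=2) = 5/39, P(Y|X=2) = (0, 0, 1, 0) → H(Y|X=2) = 0.00000
H(Y|X) = (14/39)·1.41380 + (20/39)·1.44065 + (5/39)·0.00000 = 1.2463 bits

H(X,Y) = -Σ_{x,y} P(x,y) log₂ P(x,y). Per-cell terms -P(x,y)·log₂P(x,y):
  X=0: 0.46880, 0.28465, 0.28465, 0.00000
  X=1: 0.44478, 0.50345, 0.28465, 0.00000
  X=2: 0.00000, 0.00000, 0.37993, 0.00000
  (cells with P = 0 contribute 0)
Sum of the 12 terms: H(X,Y) = 2.6509 bits

Chain rule check:
  H(X) + H(Y|X) = 1.4046 + 1.2463 = 2.6509 bits
  H(X,Y) = 2.6509 bits
✓ Chain rule verified.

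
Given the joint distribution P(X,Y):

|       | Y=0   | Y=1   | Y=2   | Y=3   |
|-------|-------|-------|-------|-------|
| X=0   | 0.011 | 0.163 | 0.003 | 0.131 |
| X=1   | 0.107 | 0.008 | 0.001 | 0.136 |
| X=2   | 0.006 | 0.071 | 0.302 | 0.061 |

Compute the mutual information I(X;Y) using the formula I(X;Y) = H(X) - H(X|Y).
0.6720 bits

I(X;Y) = H(X) - H(X|Y)

Marginal of X (row sums):
  P(X=0) = 0.011 + 0.163 + 0.003 + 0.131 = 0.308
  P(X=1) = 0.107 + 0.008 + 0.001 + 0.136 = 0.252
  P(X=2) = 0.006 + 0.071 + 0.302 + 0.061 = 0.440
H(X) = -[0.308·log₂(0.308) + 0.252·log₂(0.252) + 0.440·log₂(0.440)]
  = 0.5233 + 0.5011 + 0.5211 = 1.5455 bits

Marginal of Y (column sums):
  P(Y=0) = 0.011 + 0.107 + 0.006 = 0.124
  P(Y=1) = 0.163 + 0.008 + 0.071 = 0.242
  P(Y=2) = 0.003 + 0.001 + 0.302 = 0.306
  P(Y=3) = 0.131 + 0.136 + 0.061 = 0.328
H(X|Y) = Σ_y P(y)·H(X|Y=y):
  Y=0: P(Y=0) = 0.124, P(X|Y=0) = (11/124, 107/124, 3/62) → H(X|Y=0) = 0.7050
  Y=1: P(Y=1) = 0.242, P(X|Y=1) = (163/242, 4/121, 71/242) → H(X|Y=1) = 1.0657
  Y=2: P(Y=2) = 0.306, P(X|Y=2) = (1/102, 1/306, 151/153) → H(X|Y=2) = 0.1111
  Y=3: P(Y=3) = 0.328, P(X|Y=3) = (131/328, 17/41, 61/328) → H(X|Y=3) = 1.5068
H(X|Y) = 0.124·0.7050 + 0.242·1.0657 + 0.306·0.1111 + 0.328·1.5068 = 0.8735 bits

I(X;Y) = H(X) - H(X|Y) = 1.5455 - 0.8735 = 0.6720 bits

Cross-check via I(X;Y) = H(X) + H(Y) - H(X,Y): computing H(Y) from the column sums and H(X,Y) from the 12 cells in the same way gives H(Y) = 1.9191 bits and H(X,Y) = 2.7926 bits, so
I(X;Y) = 1.5455 + 1.9191 - 2.7926 = 0.6720 bits ✓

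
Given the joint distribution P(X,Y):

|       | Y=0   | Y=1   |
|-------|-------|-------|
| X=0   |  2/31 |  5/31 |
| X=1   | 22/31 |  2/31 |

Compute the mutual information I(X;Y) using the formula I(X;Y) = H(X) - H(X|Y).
0.2554 bits

I(X;Y) = H(X) - H(X|Y)

Marginal of X (row sums):
  P(X=0) = 2/31 + 5/31 = 7/31
  P(X=1) = 22/31 + 2/31 = 24/31
H(X) = -[(7/31)·log₂(7/31) + (24/31)·log₂(24/31)]
  = 0.48477 + 0.28586 = 0.77063 bits

Marginal of Y (column sums):
  P(Y=0) = 2/31 + 22/31 = 24/31
  P(Y=1) = 5/31 + 2/31 = 7/31
H(X|Y) = Σ_y P(y)·H(X|Y=y):
  Y=0: P(Y=0) = 24/31, P(X|Y=0) = (1/12, 11/12) → H(X|Y=0) = 0.41382
  Y=1: P(Y=1) = 7/31, P(X|Y=1) = (5/7, 2/7) → H(X|Y=1) = 0.86312
H(X|Y) = (24/31)·0.41382 + (7/31)·0.86312 = 0.51527 bits

I(X;Y) = H(X) - H(X|Y) = 0.77063 - 0.51527 = 0.2554 bits

Cross-check via I(X;Y) = H(X) + H(Y) - H(X,Y): computing H(Y) from the column sums and H(X,Y) from the 4 cells in the same way gives H(Y) = 0.77063 bits and H(X,Y) = 1.28590 bits, so
I(X;Y) = 0.77063 + 0.77063 - 1.28590 = 0.2554 bits ✓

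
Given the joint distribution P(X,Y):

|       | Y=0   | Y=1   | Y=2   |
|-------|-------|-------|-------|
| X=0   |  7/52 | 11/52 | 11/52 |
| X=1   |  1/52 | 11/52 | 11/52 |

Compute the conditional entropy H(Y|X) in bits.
1.4049 bits

H(Y|X) = H(X,Y) - H(X)

H(X,Y) = -Σ_{x,y} P(x,y) log₂ P(x,y). Per-cell terms -P(x,y)·log₂P(x,y):
  X=0: 0.38945, 0.47406, 0.47406
  X=1: 0.10962, 0.47406, 0.47406
Sum of the 6 terms: H(X,Y) = 2.3953 bits

Marginal of X (row sums):
  P(X=0) = 7/52 + 11/52 + 11/52 = 29/52
  P(X=1) = 1/52 + 11/52 + 11/52 = 23/52
H(X) = -[(29/52)·log₂(29/52) + (23/52)·log₂(23/52)]
  = 0.46983 + 0.52054 = 0.9904 bits

H(Y|X) = H(X,Y) - H(X) = 2.3953 - 0.9904 = 1.4049 bits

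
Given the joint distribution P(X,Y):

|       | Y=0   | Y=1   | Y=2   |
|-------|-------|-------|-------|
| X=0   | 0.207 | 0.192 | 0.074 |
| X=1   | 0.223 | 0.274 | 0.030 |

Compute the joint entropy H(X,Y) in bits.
2.3518 bits

H(X,Y) = -Σ_{x,y} P(x,y) log₂ P(x,y). Per-cell terms -P(x,y)·log₂P(x,y):
  X=0: 0.47037, 0.45712, 0.27797
  X=1: 0.48277, 0.51176, 0.15177
Sum of the 6 terms: H(X,Y) = 2.3518 bits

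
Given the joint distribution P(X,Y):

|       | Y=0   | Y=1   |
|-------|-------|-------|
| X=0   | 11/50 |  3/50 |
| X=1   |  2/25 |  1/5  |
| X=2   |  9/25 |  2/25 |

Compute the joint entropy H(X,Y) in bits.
2.3021 bits

H(X,Y) = -Σ_{x,y} P(x,y) log₂ P(x,y). Per-cell terms -P(x,y)·log₂P(x,y):
  X=0: 0.4806, 0.2435
  X=1: 0.2915, 0.4644
  X=2: 0.5306, 0.2915
Sum of the 6 terms: H(X,Y) = 2.3021 bits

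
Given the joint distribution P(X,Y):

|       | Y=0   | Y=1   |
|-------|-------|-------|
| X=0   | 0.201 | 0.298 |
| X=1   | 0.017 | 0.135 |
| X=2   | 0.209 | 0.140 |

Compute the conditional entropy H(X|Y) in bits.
1.3602 bits

H(X|Y) = H(X,Y) - H(Y)

H(X,Y) = -Σ_{x,y} P(x,y) log₂ P(x,y). Per-cell terms -P(x,y)·log₂P(x,y):
  X=0: 0.46526, 0.52049
  X=1: 0.09993, 0.39001
  X=2: 0.47201, 0.39711
Sum of the 6 terms: H(X,Y) = 2.3448 bits

Marginal of Y (column sums):
  P(Y=0) = 0.201 + 0.017 + 0.209 = 0.427
  P(Y=1) = 0.298 + 0.135 + 0.140 = 0.573
H(Y) = -[0.427·log₂(0.427) + 0.573·log₂(0.573)]
  = 0.52422 + 0.46034 = 0.9846 bits

H(X|Y) = H(X,Y) - H(Y) = 2.3448 - 0.9846 = 1.3602 bits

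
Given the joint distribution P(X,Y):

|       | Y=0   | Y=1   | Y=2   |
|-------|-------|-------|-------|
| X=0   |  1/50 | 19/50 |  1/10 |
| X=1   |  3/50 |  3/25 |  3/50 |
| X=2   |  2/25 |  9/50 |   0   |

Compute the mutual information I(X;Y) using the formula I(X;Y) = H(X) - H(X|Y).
0.1573 bits

I(X;Y) = H(X) - H(X|Y)

Marginal of X (row sums):
  P(X=0) = 1/50 + 19/50 + 1/10 = 1/2
  P(X=1) = 3/50 + 3/25 + 3/50 = 6/25
  P(X=2) = 2/25 + 9/50 + 0 = 13/50
H(X) = -[(1/2)·log₂(1/2) + (6/25)·log₂(6/25) + (13/50)·log₂(13/50)]
  = 0.5000 + 0.4941 + 0.5053 = 1.4994 bits

Marginal of Y (column sums):
  P(Y=0) = 1/50 + 3/50 + 2/25 = 4/25
  P(Y=1) = 19/50 + 3/25 + 9/50 = 17/25
  P(Y=2) = 1/10 + 3/50 + 0 = 4/25
H(X|Y) = Σ_y P(y)·H(X|Y=y):
  Y=0: P(Y=0) = 4/25, P(X|Y=0) = (1/8, 3/8, 1/2) → H(X|Y=0) = 1.4056
  Y=1: P(Y=1) = 17/25, P(X|Y=1) = (19/34, 3/17, 9/34) → H(X|Y=1) = 1.4184
  Y=2: P(Y=2) = 4/25, P(X|Y=2) = (5/8, 3/8, 0) → H(X|Y=2) = 0.9544
H(X|Y) = (4/25)·1.4056 + (17/25)·1.4184 + (4/25)·0.9544 = 1.3421 bits

I(X;Y) = H(X) - H(X|Y) = 1.4994 - 1.3421 = 0.1573 bits

Cross-check via I(X;Y) = H(X) + H(Y) - H(X,Y): computing H(Y) from the column sums and H(X,Y) from the 9 cells in the same way gives H(Y) = 1.2244 bits and H(X,Y) = 2.5665 bits, so
I(X;Y) = 1.4994 + 1.2244 - 2.5665 = 0.1573 bits ✓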